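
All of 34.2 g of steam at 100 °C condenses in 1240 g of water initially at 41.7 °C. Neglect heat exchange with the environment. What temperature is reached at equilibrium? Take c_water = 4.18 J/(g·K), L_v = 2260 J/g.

Let T be the final temperature. ΣQ_i = 0:
latent heat released on condensation: 34.2×2260 = 77292; condensate cools 100→T: 34.2×4.18×(T − 100) = 142.96(T − 100); water warms: 1240×4.18×(T − 41.7) = 5183.2(T − 41.7)
5326.2 T = 77292 + 14296 + 216139 = 307727
T ≈ 57.78 °C — below 100 °C, confirming all the steam condensed.

T_f ≈ 57.8 °C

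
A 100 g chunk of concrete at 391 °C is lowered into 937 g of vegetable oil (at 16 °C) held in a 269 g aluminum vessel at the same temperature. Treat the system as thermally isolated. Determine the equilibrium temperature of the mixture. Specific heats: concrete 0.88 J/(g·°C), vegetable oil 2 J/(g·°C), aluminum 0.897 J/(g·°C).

T_f is the heat-capacity-weighted average of the initial temperatures:
T_f = (88×391 + 1874×16 + 241.29×16) / (88 + 1874 + 241.29)
    = 68253 / 2203.3 ≈ 30.98 °C

T_f ≈ 31.0 °C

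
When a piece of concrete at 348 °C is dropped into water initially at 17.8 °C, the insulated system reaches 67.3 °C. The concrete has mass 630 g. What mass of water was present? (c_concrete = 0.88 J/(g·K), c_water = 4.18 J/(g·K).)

m ≈ 752 g

Taking heat into each body as positive, Σ m c ΔT = 0:
630·0.88·(67.3 − 348) + m·4.18·(67.3 − 17.8) = 0
206.91 m = 155620
m = 155620/206.91 ≈ 752.1 g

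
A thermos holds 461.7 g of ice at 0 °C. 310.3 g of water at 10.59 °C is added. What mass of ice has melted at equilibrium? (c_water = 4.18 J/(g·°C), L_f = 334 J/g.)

Cooling the water to 0 °C releases 310.3·4.18·10.59 = 13736 J.
To melt every bit of ice: 461.7·334 = 154208 J.
13736 J < 154208 J, so only part of the ice melts and the system sits at 0 °C.
Mass melted = 13736/334 ≈ 41.13 g.

m_melted ≈ 41.1 g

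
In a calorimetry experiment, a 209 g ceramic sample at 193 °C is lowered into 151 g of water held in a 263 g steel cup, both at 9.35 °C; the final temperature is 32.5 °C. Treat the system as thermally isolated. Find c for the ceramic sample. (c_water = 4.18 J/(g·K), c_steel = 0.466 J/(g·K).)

Setting the total heat transfer to zero:
209×c×(32.5 − 193) + 151×4.18×(32.5 − 9.35) + 263×0.466×(32.5 − 9.35) = 0
-33544 c = -17449
c = -17449/-33544 ≈ 0.5202 J/(g·K)

c ≈ 0.52 J/(g·K)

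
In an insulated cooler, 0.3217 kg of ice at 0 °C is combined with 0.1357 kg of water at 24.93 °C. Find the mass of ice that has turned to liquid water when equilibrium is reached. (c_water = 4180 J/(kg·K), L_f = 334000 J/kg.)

Cooling the water to 0 °C releases 0.1357×4180×24.93 = 14141 J.
Melting all 0.3217 kg of ice would need 0.3217×334000 = 107448 J.
That's not enough to melt it all — equilibrium is at 0 °C with ice remaining.
Mass melted = 14141/334000 ≈ 0.04234 kg.

m_melted ≈ 0.0423 kg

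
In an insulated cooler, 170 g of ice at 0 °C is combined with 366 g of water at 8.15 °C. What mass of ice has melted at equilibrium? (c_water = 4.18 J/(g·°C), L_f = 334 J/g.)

Cooling the water to 0 °C releases 366·4.18·8.15 = 12469 J.
Melting all 170 g of ice would need 170·334 = 56780 J.
Since 12469 < 56780 J, not all the ice melts; equilibrium is at 0 °C.
m_melted·334 = 12469  ⇒  m_melted ≈ 37.33 g.

m_melted ≈ 37.3 g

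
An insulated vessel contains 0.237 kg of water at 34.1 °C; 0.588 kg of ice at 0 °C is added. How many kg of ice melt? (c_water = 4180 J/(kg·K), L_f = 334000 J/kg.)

m_melted ≈ 0.101 kg

Heat available from the water dropping to 0 °C: 0.237·4180·34.1 = 33782 J.
Fully melting the ice requires m_ice L_f = 0.588·334000 = 196392 J.
That's not enough to melt it all — equilibrium is at 0 °C with ice remaining.
Mass melted = 33782/334000 ≈ 0.1011 kg.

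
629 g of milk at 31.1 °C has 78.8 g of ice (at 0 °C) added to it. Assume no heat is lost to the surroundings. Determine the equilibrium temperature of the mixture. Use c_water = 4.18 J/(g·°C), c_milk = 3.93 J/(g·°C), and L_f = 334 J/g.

T_f ≈ 18.0 °C

Net heat exchanged in the isolated system is zero:
latent heat to melt: 78.8×334 = 26319
  meltwater 0→T: 78.8×4.18×T = 329.38 T
  milk cools: 629×3.93×(T − 31.1) = 2472(T − 31.1)
2801.4 T = 76878 − 26319 = 50559
T ≈ 18.05 °C — above 0 °C, consistent with complete melting.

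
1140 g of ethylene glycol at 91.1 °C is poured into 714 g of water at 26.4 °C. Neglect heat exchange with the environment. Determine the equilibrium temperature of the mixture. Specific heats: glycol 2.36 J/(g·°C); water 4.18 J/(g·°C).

T_f ≈ 57.1 °C

Setting the total heat transfer to zero:
1140·2.36·(T − 91.1) + 714·4.18·(T − 26.4) = 0
(2690.4 + 2984.5) T = 2690.4·91.1 + 2984.5·26.4
T = 323887 / 5674.9 = 57.1 °C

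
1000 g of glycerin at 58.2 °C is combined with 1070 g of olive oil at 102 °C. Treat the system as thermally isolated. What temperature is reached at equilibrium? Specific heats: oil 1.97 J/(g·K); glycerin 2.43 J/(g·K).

T_f ≈ 78.5 °C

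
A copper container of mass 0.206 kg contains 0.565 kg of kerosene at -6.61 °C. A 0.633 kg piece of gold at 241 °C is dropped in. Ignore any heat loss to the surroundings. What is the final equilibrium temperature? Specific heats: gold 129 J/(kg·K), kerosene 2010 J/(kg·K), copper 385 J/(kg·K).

Let T be the final temperature. ΣQ_i = 0:
0.633*129*(T − 241) + 0.565*2010*(T − (-6.61)) + 0.206*385*(T − (-6.61)) = 0
1296.6 T = 11648
T = 11648/1296.6 ≈ 8.98 °C

T_f ≈ 9.0 °C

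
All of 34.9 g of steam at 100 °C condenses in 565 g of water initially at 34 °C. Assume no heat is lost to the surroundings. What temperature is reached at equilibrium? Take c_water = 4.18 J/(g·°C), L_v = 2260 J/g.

T_f ≈ 69.3 °C

Taking heat into each body as positive, Σ m c ΔT = 0:
steam→water at 100 °C releases m L_v = 34.9×2260 = 78874; condensate cools 100→T: 34.9×4.18×(T − 100) = 145.88(T − 100); original water: 2361.7(T − 34)
2507.6 T = 78874 + 14588 + 80298 = 173760
T ≈ 69.29 °C (< 100 °C, so full condensation is consistent).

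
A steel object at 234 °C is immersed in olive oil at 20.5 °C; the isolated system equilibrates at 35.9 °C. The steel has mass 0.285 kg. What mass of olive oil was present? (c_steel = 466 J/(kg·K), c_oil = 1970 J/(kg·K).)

m ≈ 0.867 kg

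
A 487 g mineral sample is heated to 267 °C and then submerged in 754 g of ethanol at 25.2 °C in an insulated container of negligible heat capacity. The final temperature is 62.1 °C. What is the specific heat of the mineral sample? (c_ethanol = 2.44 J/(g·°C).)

m_s c (T_s − T_f) = m_ethanol c_ethanol (T_f − T_0):
487·c·(267 − 62.1) = 754·2.44·(62.1 − 25.2)
99786 c = 67887  ⇒  c ≈ 0.6803 J/(g·°C)

c ≈ 0.68 J/(g·°C)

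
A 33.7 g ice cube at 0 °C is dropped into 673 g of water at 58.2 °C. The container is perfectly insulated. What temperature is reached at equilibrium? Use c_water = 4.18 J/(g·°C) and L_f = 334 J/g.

T_f ≈ 51.6 °C

Let T be the final temperature. ΣQ_i = 0:
latent heat to melt: 33.7·334 = 11256; meltwater 0→T: 33.7·4.18·T = 140.87 T; water cools: 673·4.18·(T − 58.2) = 2813.1(T − 58.2)
2954 T = 163725 − 11256 = 152469
T ≈ 51.61 °C. Since T > 0 °C, the all-ice-melts assumption holds.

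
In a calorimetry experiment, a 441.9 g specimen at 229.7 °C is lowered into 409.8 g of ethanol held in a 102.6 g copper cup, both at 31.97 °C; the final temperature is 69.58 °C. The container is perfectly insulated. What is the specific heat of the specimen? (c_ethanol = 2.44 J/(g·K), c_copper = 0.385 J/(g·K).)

c ≈ 0.552 J/(g·K)

Taking heat into each body as positive, Σ m c ΔT = 0:
441.9×c×(69.58 − 229.7) + 409.8×2.44×(69.58 − 31.97) + 102.6×0.385×(69.58 − 31.97) = 0
-70757 c = -39092
c = -39092/-70757 ≈ 0.5525 J/(g·K)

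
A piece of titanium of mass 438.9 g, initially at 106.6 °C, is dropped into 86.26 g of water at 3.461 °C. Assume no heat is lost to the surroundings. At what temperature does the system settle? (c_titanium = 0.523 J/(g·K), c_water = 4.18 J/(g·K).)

Conservation of energy gives ΣQ = 0:
438.9*0.523*(T − 106.6) + 86.26*4.18*(T − 3.461) = 0
(229.54 + 360.57) T = 229.54*106.6 + 360.57*3.461
T ≈ 43.58 °C

T_f ≈ 43.6 °C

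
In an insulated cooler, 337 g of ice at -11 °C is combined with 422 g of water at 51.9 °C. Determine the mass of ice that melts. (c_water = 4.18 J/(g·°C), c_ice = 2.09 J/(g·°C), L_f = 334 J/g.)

m_melted ≈ 251 g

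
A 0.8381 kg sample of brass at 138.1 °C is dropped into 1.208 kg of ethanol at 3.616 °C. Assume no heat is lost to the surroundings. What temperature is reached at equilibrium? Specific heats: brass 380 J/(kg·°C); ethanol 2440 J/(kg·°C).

T_f ≈ 16.7 °C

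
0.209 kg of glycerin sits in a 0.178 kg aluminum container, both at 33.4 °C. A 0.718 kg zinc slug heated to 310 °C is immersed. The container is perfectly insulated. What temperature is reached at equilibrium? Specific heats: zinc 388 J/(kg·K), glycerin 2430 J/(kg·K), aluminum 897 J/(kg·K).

T_f ≈ 114.8 °C

Heat gained plus heat lost sum to zero:
0.718×388×(T − 310) + 0.209×2430×(T − 33.4) + 0.178×897×(T − 33.4) = 0
946.12 T = 108657
T = 108657 / 946.12 = 115 °C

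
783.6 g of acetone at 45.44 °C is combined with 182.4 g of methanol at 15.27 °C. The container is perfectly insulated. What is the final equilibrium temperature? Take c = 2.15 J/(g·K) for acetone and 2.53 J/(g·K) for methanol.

T_f ≈ 39.0 °C

Taking heat into each body as positive, Σ m c ΔT = 0:
783.6·2.15·(T − 45.44) + 182.4·2.53·(T − 15.27) = 0
1684.7(T − 45.44) + 461.47(T − 15.27) = 0
(1684.7 + 461.47) T = 1684.7·45.44 + 461.47·15.27
T = 83601/2146.2 ≈ 38.95 °C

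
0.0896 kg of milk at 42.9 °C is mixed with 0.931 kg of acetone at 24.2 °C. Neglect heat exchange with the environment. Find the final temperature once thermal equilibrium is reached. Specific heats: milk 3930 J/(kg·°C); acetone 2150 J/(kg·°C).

T_f ≈ 27.0 °C

Set heat shed by the hot body equal to heat absorbed by the cold body:
0.0896·3930·(42.9 − T) = 0.931·2150·(T − 24.2)
352.13(42.9 − T) = 2001.7(T − 24.2)
2353.8 T = 63546  ⇒  T ≈ 27.00 °C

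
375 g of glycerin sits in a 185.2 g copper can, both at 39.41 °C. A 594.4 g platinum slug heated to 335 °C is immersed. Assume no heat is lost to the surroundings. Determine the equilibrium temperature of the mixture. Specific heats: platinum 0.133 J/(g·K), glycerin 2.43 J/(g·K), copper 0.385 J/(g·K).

T_f ≈ 61.4 °C

With ΣQ=0 the equilibrium temperature is the m·c-weighted mean:
T_f = (79.06·335 + 911.25·39.41 + 71.3·39.41) / (79.06 + 911.25 + 71.3)
    = 65206 / 1061.6 ≈ 61.42 °C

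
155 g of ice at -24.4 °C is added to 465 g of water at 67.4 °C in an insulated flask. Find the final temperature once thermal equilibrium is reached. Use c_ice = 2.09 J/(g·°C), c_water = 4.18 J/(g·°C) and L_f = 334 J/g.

Energy conservation, ΣQ = 0:
warm ice to 0 °C: 155×2.09×(0 − (-24.4)) = 7904.4; melt ice: 155×334 = 51770; warm the meltwater: 647.9 T; water cools: 465×4.18×(T − 67.4) = 1943.7(T − 67.4)
2591.6 T = 131005 − 59674 = 71331
T ≈ 27.52 °C. Since T > 0 °C, the all-ice-melts assumption holds.

T_f ≈ 27.5 °C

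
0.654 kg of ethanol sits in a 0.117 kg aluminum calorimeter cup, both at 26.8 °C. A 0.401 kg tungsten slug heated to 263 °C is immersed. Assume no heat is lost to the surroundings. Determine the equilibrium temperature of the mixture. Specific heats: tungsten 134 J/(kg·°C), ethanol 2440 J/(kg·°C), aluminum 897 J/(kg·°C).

T_f is the heat-capacity-weighted average of the initial temperatures:
T_f = (53.73*263 + 1595.8*26.8 + 104.95*26.8) / (53.73 + 1595.8 + 104.95)
    = 59711 / 1754.4 ≈ 34.03 °C

T_f ≈ 34.0 °C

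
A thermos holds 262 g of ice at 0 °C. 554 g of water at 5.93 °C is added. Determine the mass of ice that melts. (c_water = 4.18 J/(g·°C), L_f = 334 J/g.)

m_melted ≈ 41.1 g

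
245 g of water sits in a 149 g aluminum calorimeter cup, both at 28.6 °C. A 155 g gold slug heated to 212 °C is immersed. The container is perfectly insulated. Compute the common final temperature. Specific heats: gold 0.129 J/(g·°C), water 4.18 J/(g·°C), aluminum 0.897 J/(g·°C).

T_f ≈ 31.7 °C

Conservation of energy gives ΣQ = 0:
155*0.129*(T − 212) + 245*4.18*(T − 28.6) + 149*0.897*(T − 28.6) = 0
20(T − 212) + 1024.1(T − 28.6) + 133.65(T − 28.6) = 0
1177.7 T = 37351
T ≈ 31.71 °C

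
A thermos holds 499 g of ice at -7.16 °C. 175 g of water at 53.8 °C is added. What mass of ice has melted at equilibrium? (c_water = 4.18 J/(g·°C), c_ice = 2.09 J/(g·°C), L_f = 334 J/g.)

Heat available from the water dropping to 0 °C: 175·4.18·53.8 = 39355 J.
Warming the ice to 0 °C takes 499·2.09·7.16 = 7467.2 J, leaving 31887 J for melting.
Melting all 499 g of ice would need 499·334 = 166666 J.
Since 31887 < 166666 J, not all the ice melts; equilibrium is at 0 °C.
Mass melted = 31887/334 ≈ 95.47 g.

m_melted ≈ 95.5 g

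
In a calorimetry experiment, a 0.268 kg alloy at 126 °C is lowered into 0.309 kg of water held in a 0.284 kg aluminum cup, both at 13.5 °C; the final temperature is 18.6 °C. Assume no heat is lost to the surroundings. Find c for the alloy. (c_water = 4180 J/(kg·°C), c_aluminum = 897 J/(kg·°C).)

c ≈ 274 J/(kg·°C)

Setting the total heat transfer to zero:
0.268·c·(18.6 − 126) + 0.309·4180·(18.6 − 13.5) + 0.284·897·(18.6 − 13.5) = 0
-28.78 c = -7886.5
c = -7886.5/-28.78 ≈ 274 J/(kg·°C)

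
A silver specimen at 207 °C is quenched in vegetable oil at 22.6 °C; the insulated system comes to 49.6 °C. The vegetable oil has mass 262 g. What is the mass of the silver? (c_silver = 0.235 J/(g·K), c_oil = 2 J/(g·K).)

m ≈ 382 g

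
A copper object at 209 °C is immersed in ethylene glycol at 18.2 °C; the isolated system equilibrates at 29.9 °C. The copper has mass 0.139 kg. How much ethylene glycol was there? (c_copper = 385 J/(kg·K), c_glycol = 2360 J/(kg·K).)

m ≈ 0.347 kg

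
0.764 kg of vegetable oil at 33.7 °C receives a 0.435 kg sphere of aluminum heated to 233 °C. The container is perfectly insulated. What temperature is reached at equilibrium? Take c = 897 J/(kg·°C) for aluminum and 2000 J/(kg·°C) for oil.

Net heat exchanged in the isolated system is zero:
0.435*897*(T − 233) + 0.764*2000*(T − 33.7) = 0
390.19(T − 233) + 1528(T − 33.7) = 0
(390.19 + 1528) T = 390.19*233 + 1528*33.7
T ≈ 74.24 °C

T_f ≈ 74.2 °C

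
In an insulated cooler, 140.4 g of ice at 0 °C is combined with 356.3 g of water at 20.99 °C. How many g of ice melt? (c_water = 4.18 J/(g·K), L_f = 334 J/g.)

Water can give up m c ΔT = 356.3×4.18×20.99 = 31261 J before reaching 0 °C.
Fully melting the ice requires m_ice L_f = 140.4×334 = 46894 J.
31261 J < 46894 J, so only part of the ice melts and the system sits at 0 °C.
m_melted×334 = 31261  ⇒  m_melted ≈ 93.6 g.

m_melted ≈ 93.6 g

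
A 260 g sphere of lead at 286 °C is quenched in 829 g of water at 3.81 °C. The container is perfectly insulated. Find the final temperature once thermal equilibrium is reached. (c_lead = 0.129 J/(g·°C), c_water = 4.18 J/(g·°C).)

Set heat shed by the hot body equal to heat absorbed by the cold body:
260×0.129×(286 − T) = 829×4.18×(T − 3.81)
33.54(286 − T) = 3465.2(T − 3.81)
3498.8 T = 22795  ⇒  T ≈ 6.52 °C

T_f ≈ 6.5 °C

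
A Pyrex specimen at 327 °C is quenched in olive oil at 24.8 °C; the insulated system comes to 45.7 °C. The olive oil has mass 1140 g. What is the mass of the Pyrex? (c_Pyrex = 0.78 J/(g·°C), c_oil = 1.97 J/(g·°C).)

m ≈ 214 g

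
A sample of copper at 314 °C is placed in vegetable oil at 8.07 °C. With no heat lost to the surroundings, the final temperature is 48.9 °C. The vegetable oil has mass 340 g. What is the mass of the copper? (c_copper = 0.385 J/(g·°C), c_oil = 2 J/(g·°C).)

m ≈ 272 g

|Q_copper| = |Q_oil|:
m×0.385×(314 − 48.9) = 340×2×(48.9 − 8.07)
102.06 m = 27764  ⇒  m ≈ 272 g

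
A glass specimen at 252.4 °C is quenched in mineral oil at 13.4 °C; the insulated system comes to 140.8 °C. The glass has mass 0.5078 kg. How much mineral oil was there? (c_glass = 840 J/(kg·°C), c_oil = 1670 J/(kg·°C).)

Heat lost by the glass = heat gained by the oil:
0.5078·840·(252.4 − 140.8) = m·1670·(140.8 − 13.4)
212758 m = 47603  ⇒  m ≈ 0.2237 kg

m ≈ 0.224 kg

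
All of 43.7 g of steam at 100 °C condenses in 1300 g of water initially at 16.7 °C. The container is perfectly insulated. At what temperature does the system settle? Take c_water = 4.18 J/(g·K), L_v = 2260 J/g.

T_f ≈ 37.0 °C

Let T be the final temperature. ΣQ_i = 0:
condense steam: −43.7×2260 = −98762
  condensate cools 100→T: 43.7×4.18×(T − 100) = 182.67(T − 100)
  original water: 5434(T − 16.7)
5616.7 T = 98762 + 18267 + 90748 = 207776
T ≈ 36.99 °C (< 100 °C, so full condensation is consistent).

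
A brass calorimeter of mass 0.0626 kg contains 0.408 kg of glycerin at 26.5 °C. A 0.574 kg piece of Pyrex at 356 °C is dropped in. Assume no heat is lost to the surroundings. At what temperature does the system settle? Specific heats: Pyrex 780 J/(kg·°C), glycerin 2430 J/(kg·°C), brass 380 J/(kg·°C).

Heat gained plus heat lost sum to zero:
0.574*780*(T − 356) + 0.408*2430*(T − 26.5) + 0.0626*380*(T − 26.5) = 0
(447.72 + 991.44 + 23.79) T = 447.72*356 + 991.44*26.5 + 23.79*26.5
T ≈ 127.34 °C

T_f ≈ 127.3 °C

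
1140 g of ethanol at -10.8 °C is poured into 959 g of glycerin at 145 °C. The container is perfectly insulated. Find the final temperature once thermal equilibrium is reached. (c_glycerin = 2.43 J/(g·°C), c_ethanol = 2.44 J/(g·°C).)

T_f ≈ 60.2 °C

Heat lost by the glycerin equals heat gained by the ethanol:
959*2.43*(145 − T) = 1140*2.44*(T − (-10.8))
2330.4(145 − T) = 2781.6(T − (-10.8))
5112 T = 307862  ⇒  T ≈ 60.22 °C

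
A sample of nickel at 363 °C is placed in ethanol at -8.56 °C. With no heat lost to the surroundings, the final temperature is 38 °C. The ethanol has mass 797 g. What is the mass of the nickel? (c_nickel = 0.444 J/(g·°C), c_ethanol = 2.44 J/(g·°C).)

Let T be the final temperature. ΣQ_i = 0:
m×0.444×(38 − 363) + 797×2.44×(38 − (-8.56)) = 0
-144.3 m = -90544
m = -90544/-144.3 ≈ 627.5 g

m ≈ 627 g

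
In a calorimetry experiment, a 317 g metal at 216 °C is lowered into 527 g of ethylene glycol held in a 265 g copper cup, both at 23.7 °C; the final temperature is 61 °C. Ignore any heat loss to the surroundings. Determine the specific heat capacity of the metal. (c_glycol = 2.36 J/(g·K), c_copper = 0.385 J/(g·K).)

Conservation of energy gives ΣQ = 0:
317×c×(61 − 216) + 527×2.36×(61 − 23.7) + 265×0.385×(61 − 23.7) = 0
-49135 c = -50196
c = -50196/-49135 ≈ 1.022 J/(g·K)

c ≈ 1.02 J/(g·K)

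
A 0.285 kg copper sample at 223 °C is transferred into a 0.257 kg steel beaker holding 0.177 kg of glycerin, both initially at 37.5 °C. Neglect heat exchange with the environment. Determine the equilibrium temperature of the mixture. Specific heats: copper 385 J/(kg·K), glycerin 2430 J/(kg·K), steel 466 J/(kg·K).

T_f ≈ 68.4 °C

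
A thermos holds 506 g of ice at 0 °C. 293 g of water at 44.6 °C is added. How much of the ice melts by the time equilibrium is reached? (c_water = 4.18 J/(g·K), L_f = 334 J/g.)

Water can give up m c ΔT = 293·4.18·44.6 = 54623 J before reaching 0 °C.
To melt every bit of ice: 506·334 = 169004 J.
Since 54623 < 169004 J, not all the ice melts; equilibrium is at 0 °C.
m_melt = 54623 / L_f = 163.5 g.

m_melted ≈ 164 g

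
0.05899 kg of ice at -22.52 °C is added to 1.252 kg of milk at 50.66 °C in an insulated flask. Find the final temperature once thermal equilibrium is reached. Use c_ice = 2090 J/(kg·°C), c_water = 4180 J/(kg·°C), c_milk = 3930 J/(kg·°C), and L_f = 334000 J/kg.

T_f ≈ 43.9 °C

Let T be the final temperature. ΣQ_i = 0:
warm ice to 0 °C: 0.05899×2090×(0 − (-22.52)) = 2776.5; melt ice: 0.05899×334000 = 19703; meltwater 0→T: 0.05899×4180×T = 246.58 T; milk: 4920.4(T − 50.66)
5166.9 T = 249265 − 22479 = 226786
T ≈ 43.89 °C (positive, so assuming full melt was valid).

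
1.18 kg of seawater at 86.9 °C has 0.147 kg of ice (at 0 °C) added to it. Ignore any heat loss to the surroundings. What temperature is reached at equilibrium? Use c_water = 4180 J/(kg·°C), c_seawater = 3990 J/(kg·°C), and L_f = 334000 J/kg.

T_f ≈ 67.6 °C

Energy balance with sensible and latent terms:
fusion: m_ice L_f = 0.147×334000 = 49098; warm the meltwater: 614.46 T; seawater cools: 1.18×3990×(T − 86.9) = 4708.2(T − 86.9)
5322.7 T = 409143 − 49098 = 360045
T ≈ 67.64 °C — above 0 °C, consistent with complete melting.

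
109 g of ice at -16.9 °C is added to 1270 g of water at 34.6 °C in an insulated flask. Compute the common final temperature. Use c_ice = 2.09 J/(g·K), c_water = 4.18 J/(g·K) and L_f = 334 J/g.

Energy conservation, ΣQ = 0:
ice -16.9→0 °C: 109·2.09·16.9 = 3850; latent heat to melt: 109·334 = 36406; meltwater 0→T: 109·4.18·T = 455.62 T; water cools: 1270·4.18·(T − 34.6) = 5308.6(T − 34.6)
5764.2 T = 183678 − 40256 = 143422
T ≈ 24.88 °C. Since T > 0 °C, the all-ice-melts assumption holds.

T_f ≈ 24.9 °C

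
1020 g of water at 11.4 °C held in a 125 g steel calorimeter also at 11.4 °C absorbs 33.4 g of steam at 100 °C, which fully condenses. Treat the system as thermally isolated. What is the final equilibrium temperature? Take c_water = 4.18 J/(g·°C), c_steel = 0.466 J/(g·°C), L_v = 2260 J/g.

Energy conservation, ΣQ = 0:
condense steam: −33.4·2260 = −75484; condensed water 100 °C→T: 139.61(T − 100); original water: 4263.6(T − 11.4); cup: 58.25(T − 11.4)
4461.5 T = 75484 + 13961 + 49269 = 138714
T ≈ 31.09 °C, under the boiling point, so the assumption holds.

T_f ≈ 31.1 °C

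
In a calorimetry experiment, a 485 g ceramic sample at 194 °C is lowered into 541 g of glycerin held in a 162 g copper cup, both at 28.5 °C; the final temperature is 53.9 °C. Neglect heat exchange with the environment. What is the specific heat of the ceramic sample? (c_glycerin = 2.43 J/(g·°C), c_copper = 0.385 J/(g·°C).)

Heat gained plus heat lost sum to zero:
485×c×(53.9 − 194) + 541×2.43×(53.9 − 28.5) + 162×0.385×(53.9 − 28.5) = 0
-67948 c = -34976
c = -34976/-67948 ≈ 0.5147 J/(g·°C)

c ≈ 0.515 J/(g·°C)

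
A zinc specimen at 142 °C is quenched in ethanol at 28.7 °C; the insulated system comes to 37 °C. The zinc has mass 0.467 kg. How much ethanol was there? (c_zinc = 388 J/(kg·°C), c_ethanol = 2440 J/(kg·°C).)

m ≈ 0.939 kg

Taking heat into each body as positive, Σ m c ΔT = 0:
0.467×388×(37 − 142) + m×2440×(37 − 28.7) = 0
20252 m = 19026
m = 19026/20252 ≈ 0.9394 kg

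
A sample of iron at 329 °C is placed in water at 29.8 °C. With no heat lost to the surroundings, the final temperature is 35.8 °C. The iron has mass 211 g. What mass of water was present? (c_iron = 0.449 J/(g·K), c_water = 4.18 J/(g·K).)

|Q_iron| = |Q_water|:
211×0.449×(329 − 35.8) = m×4.18×(35.8 − 29.8)
25.08 m = 27777  ⇒  m ≈ 1108 g

m ≈ 1110 g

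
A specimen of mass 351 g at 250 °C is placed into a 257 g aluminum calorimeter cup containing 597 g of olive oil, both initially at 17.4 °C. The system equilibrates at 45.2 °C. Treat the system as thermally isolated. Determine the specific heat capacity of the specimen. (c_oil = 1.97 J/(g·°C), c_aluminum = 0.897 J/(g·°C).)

c ≈ 0.544 J/(g·°C)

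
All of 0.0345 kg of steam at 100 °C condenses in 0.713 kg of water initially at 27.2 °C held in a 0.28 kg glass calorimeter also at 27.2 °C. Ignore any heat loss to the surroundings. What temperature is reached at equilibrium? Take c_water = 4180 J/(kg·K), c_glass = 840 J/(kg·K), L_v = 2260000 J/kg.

T_f ≈ 53.5 °C

Heat gained plus heat lost sum to zero:
condense steam: −0.0345·2260000 = −77970; condensate cools 100→T: 0.0345·4180·(T − 100) = 144.21(T − 100); original water: 2980.3(T − 27.2); glass cup: 0.28·840·(T − 27.2) = 235.2(T − 27.2)
3359.7 T = 77970 + 14421 + 87463 = 179854
T ≈ 53.53 °C — below 100 °C, confirming all the steam condensed.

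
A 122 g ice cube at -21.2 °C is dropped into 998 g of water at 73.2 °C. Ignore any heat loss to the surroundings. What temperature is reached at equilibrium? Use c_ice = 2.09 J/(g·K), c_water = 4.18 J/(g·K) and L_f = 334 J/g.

T_f ≈ 55.4 °C

Let T be the final temperature. ΣQ_i = 0:
ice -21.2→0 °C: 122×2.09×21.2 = 5405.6
  latent heat to melt: 122×334 = 40748
  warm the meltwater: 509.96 T
  water cools: 998×4.18×(T − 73.2) = 4171.6(T − 73.2)
4681.6 T = 305364 − 46154 = 259210
T ≈ 55.37 °C. Since T > 0 °C, the all-ice-melts assumption holds.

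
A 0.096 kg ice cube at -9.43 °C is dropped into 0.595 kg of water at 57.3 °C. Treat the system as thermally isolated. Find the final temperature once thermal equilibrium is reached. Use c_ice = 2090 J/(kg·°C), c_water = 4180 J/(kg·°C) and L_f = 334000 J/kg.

Conservation of energy gives ΣQ = 0:
warm ice to 0 °C: 0.096×2090×(0 − (-9.43)) = 1892
  fusion: m_ice L_f = 0.096×334000 = 32064
  warm the meltwater: 401.28 T
  water cools: 0.595×4180×(T − 57.3) = 2487.1(T − 57.3)
2888.4 T = 142511 − 33956 = 108555
T ≈ 37.58 °C (positive, so assuming full melt was valid).

T_f ≈ 37.6 °C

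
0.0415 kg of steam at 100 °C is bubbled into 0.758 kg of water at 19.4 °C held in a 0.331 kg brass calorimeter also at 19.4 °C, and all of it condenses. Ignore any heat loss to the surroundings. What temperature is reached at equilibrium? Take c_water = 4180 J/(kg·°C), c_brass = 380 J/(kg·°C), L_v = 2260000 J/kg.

T_f ≈ 50.5 °C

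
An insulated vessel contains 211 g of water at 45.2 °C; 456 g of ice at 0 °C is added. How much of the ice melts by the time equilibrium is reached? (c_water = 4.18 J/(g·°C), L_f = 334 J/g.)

m_melted ≈ 119 g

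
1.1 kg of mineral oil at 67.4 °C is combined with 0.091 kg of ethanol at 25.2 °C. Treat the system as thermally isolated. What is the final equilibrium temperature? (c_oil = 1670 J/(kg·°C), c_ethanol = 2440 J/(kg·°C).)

T_f ≈ 62.8 °C

Let T be the final temperature. ΣQ_i = 0:
1.1*1670*(T − 67.4) + 0.091*2440*(T − 25.2) = 0
1837(T − 67.4) + 222.04(T − 25.2) = 0
2059 T = 129409
T = 129409/2059 ≈ 62.85 °C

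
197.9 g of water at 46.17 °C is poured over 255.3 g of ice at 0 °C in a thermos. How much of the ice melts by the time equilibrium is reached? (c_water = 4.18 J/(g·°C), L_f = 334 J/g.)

m_melted ≈ 114 g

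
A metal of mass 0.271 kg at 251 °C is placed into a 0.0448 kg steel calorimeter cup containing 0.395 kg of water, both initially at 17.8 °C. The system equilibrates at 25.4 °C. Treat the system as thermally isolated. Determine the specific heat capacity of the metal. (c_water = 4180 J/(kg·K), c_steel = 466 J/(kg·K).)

c ≈ 208 J/(kg·K)

Taking heat into each body as positive, Σ m c ΔT = 0:
0.271×c×(25.4 − 251) + 0.395×4180×(25.4 − 17.8) + 0.0448×466×(25.4 − 17.8) = 0
-61.14 c = -12707
c = -12707/-61.14 ≈ 207.8 J/(kg·K)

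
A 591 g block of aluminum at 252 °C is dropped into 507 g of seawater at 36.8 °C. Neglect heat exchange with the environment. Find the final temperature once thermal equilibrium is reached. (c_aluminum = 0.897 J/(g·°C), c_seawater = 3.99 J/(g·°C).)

T_f ≈ 81.5 °C

T_f = Σ m_i c_i T_i / Σ m_i c_i:
T_f = (530.13·252 + 2022.9·36.8) / (530.13 + 2022.9)
    = 208036 / 2553.1 ≈ 81.48 °C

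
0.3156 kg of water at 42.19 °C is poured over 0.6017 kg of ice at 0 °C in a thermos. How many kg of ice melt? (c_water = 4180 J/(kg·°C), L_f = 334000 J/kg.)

m_melted ≈ 0.167 kg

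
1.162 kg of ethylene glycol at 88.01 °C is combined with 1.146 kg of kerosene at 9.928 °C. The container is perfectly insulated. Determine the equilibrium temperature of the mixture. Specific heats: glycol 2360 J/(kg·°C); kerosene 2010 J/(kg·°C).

Let T be the final temperature. ΣQ_i = 0:
1.162×2360×(T − 88.01) + 1.146×2010×(T − 9.928) = 0
2742.3(T − 88.01) + 2303.5(T − 9.928) = 0
(2742.3 + 2303.5) T = 2742.3×88.01 + 2303.5×9.928
T = 264220 / 5045.8 = 52.4 °C

T_f ≈ 52.4 °C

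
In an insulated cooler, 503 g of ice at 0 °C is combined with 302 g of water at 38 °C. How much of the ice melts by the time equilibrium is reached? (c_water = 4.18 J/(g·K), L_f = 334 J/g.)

m_melted ≈ 144 g

Heat available from the water dropping to 0 °C: 302·4.18·38 = 47970 J.
Fully melting the ice requires m_ice L_f = 503·334 = 168002 J.
That's not enough to melt it all — equilibrium is at 0 °C with ice remaining.
Mass melted = 47970/334 ≈ 143.6 g.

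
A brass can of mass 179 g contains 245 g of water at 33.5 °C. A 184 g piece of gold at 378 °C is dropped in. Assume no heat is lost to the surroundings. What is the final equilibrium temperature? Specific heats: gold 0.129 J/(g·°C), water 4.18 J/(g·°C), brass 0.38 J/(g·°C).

T_f ≈ 40.8 °C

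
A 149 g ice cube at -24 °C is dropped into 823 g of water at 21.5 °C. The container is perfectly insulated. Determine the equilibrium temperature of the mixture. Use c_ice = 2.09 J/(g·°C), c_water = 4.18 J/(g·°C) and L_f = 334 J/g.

T_f ≈ 4.1 °C

Energy conservation, ΣQ = 0:
warm ice to 0 °C: 149×2.09×(0 − (-24)) = 7473.8; latent heat to melt: 149×334 = 49766; warm the meltwater: 622.82 T; water: 3440.1(T − 21.5)
4063 T = 73963 − 57240 = 16723
T ≈ 4.12 °C. Since T > 0 °C, the all-ice-melts assumption holds.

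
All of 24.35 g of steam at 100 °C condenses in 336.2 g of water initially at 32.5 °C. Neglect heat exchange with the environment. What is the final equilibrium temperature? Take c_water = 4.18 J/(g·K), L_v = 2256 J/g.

T_f ≈ 73.5 °C

Heat gained plus heat lost sum to zero:
condense steam: −24.35×2256 = −54934
  condensate cools 100→T: 24.35×4.18×(T − 100) = 101.78(T − 100)
  water warms: 336.2×4.18×(T − 32.5) = 1405.3(T − 32.5)
1507.1 T = 54934 + 10178 + 45673 = 110785
T ≈ 73.51 °C — below 100 °C, confirming all the steam condensed.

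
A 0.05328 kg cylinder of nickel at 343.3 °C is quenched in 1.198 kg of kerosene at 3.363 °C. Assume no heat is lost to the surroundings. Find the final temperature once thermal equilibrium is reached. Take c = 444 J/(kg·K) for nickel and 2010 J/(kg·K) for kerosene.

|Q_nickel| = |Q_kerosene|:
0.05328×444×(343.3 − T) = 1.198×2010×(T − 3.363)
23.66(343.3 − T) = 2408(T − 3.363)
2431.6 T = 16219  ⇒  T ≈ 6.67 °C

T_f ≈ 6.7 °C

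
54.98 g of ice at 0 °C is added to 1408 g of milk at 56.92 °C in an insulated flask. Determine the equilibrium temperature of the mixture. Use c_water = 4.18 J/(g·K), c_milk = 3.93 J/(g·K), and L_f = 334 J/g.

Setting the total heat transfer to zero:
melt ice: 54.98·334 = 18363
  meltwater 0→T: 54.98·4.18·T = 229.82 T
  milk: 5533.4(T − 56.92)
5763.3 T = 314963 − 18363 = 296600
T ≈ 51.46 °C (positive, so assuming full melt was valid).

T_f ≈ 51.5 °C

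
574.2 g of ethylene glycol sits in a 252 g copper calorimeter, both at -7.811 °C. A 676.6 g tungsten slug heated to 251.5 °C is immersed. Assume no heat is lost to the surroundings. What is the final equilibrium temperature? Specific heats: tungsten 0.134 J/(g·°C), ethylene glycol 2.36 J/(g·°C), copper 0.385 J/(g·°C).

With ΣQ=0 the equilibrium temperature is the m·c-weighted mean:
T_f = (90.66×251.5 + 1355.1×(-7.811) + 97.02×(-7.811)) / (90.66 + 1355.1 + 97.02)
    = 11459 / 1542.8 ≈ 7.43 °C

T_f ≈ 7.4 °C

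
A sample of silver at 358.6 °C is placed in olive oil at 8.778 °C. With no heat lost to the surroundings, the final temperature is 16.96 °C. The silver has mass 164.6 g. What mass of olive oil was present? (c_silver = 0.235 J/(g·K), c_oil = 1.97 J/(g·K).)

|Q_silver| = |Q_oil|:
164.6·0.235·(358.6 − 16.96) = m·1.97·(16.96 − 8.778)
16.12 m = 13215  ⇒  m ≈ 819.9 g

m ≈ 820 g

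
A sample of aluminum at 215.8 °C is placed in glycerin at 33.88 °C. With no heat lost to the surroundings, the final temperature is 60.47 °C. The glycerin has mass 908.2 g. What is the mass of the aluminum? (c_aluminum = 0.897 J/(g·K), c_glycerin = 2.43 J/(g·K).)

m ≈ 421 g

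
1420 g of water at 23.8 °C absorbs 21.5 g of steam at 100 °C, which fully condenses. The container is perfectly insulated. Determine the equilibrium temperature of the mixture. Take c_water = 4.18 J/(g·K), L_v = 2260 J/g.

T_f ≈ 33.0 °C

Conservation of energy gives ΣQ = 0:
latent heat released on condensation: 21.5×2260 = 48590; condensed water 100 °C→T: 89.87(T − 100); original water: 5935.6(T − 23.8)
6025.5 T = 48590 + 8987 + 141267 = 198844
T ≈ 33.00 °C (< 100 °C, so full condensation is consistent).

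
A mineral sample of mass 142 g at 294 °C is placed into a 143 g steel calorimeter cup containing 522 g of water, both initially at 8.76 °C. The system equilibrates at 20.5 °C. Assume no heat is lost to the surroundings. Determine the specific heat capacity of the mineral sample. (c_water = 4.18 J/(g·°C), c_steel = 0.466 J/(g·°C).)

Energy conservation, ΣQ = 0:
142·c·(20.5 − 294) + 522·4.18·(20.5 − 8.76) + 143·0.466·(20.5 − 8.76) = 0
-38837 c = -26399
c = -26399/-38837 ≈ 0.6797 J/(g·°C)

c ≈ 0.68 J/(g·°C)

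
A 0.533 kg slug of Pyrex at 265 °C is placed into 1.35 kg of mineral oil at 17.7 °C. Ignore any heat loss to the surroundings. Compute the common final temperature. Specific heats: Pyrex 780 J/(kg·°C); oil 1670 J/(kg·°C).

With ΣQ=0 the equilibrium temperature is the m·c-weighted mean:
T_f = (415.74×265 + 2254.5×17.7) / (415.74 + 2254.5)
    = 150076 / 2670.2 ≈ 56.20 °C

T_f ≈ 56.2 °C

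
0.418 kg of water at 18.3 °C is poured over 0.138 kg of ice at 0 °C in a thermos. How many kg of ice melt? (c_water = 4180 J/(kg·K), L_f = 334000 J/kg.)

Cooling the water to 0 °C releases 0.418×4180×18.3 = 31974 J.
To melt every bit of ice: 0.138×334000 = 46092 J.
31974 J < 46092 J, so only part of the ice melts and the system sits at 0 °C.
Mass melted = 31974/334000 ≈ 0.09573 kg.

m_melted ≈ 0.0957 kg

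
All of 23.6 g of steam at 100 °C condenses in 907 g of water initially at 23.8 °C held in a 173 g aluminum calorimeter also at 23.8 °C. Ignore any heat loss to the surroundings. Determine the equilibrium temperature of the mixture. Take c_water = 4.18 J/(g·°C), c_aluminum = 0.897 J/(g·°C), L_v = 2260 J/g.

T_f ≈ 38.8 °C

Heat gained plus heat lost sum to zero:
steam→water at 100 °C releases m L_v = 23.6×2260 = 53336
  condensate cools 100→T: 23.6×4.18×(T − 100) = 98.65(T − 100)
  original water: 3791.3(T − 23.8)
  aluminum cup: 173×0.897×(T − 23.8) = 155.18(T − 23.8)
4045.1 T = 53336 + 9864.8 + 93925 = 157126
T ≈ 38.84 °C (< 100 °C, so full condensation is consistent).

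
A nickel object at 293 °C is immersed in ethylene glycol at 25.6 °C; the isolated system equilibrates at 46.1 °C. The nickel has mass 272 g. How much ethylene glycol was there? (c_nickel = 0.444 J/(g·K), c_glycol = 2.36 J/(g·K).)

m ≈ 616 g

Heat lost by the nickel = heat gained by the glycol:
272×0.444×(293 − 46.1) = m×2.36×(46.1 − 25.6)
48.38 m = 29818  ⇒  m ≈ 616.3 g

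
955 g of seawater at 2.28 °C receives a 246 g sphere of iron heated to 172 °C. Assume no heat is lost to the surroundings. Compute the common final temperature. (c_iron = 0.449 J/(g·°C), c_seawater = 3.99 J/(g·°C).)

Taking heat into each body as positive, Σ m c ΔT = 0:
246×0.449×(T − 172) + 955×3.99×(T − 2.28) = 0
(110.45 + 3810.5) T = 110.45×172 + 3810.5×2.28
T ≈ 7.06 °C

T_f ≈ 7.1 °C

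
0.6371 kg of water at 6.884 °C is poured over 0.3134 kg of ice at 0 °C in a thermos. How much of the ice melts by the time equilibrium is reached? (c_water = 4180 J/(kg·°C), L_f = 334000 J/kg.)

Cooling the water to 0 °C releases 0.6371·4180·6.884 = 18333 J.
Melting all 0.3134 kg of ice would need 0.3134·334000 = 104676 J.
Since 18333 < 104676 J, not all the ice melts; equilibrium is at 0 °C.
Mass melted = 18333/334000 ≈ 0.05489 kg.

m_melted ≈ 0.0549 kg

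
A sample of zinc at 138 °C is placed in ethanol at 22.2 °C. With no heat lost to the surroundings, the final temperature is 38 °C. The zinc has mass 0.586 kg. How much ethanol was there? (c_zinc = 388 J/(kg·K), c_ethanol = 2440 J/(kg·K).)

m ≈ 0.59 kg

Energy conservation, ΣQ = 0:
0.586×388×(38 − 138) + m×2440×(38 − 22.2) = 0
38552 m = 22737
m = 22737/38552 ≈ 0.5898 kg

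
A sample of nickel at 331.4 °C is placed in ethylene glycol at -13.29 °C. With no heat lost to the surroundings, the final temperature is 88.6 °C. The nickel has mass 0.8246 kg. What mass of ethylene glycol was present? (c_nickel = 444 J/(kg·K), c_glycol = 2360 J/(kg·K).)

m ≈ 0.37 kg

Energy conservation, ΣQ = 0:
0.8246·444·(88.6 − 331.4) + m·2360·(88.6 − (-13.29)) = 0
240460 m = 88895
m = 88895/240460 ≈ 0.3697 kg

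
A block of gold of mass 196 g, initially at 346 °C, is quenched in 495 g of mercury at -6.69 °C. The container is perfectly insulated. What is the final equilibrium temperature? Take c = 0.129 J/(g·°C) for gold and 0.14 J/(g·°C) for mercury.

With ΣQ=0 the equilibrium temperature is the m·c-weighted mean:
T_f = (25.28·346 + 69.3·(-6.69)) / (25.28 + 69.3)
    = 8284.6 / 94.58 ≈ 87.59 °C

T_f ≈ 87.6 °C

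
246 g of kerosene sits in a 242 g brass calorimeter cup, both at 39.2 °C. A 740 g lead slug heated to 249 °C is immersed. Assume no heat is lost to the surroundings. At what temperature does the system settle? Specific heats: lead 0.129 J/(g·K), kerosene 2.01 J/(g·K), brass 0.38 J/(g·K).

Heat gained plus heat lost sum to zero:
740*0.129*(T − 249) + 246*2.01*(T − 39.2) + 242*0.38*(T − 39.2) = 0
95.46(T − 249) + 494.46(T − 39.2) + 91.96(T − 39.2) = 0
(95.46 + 494.46 + 91.96) T = 95.46*249 + 494.46*39.2 + 91.96*39.2
T = 46757/681.88 ≈ 68.57 °C

T_f ≈ 68.6 °C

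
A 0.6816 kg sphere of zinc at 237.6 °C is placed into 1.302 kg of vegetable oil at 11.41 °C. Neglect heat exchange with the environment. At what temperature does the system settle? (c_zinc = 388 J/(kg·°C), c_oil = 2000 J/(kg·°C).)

Set heat shed by the hot body equal to heat absorbed by the cold body:
0.6816×388×(237.6 − T) = 1.302×2000×(T − 11.41)
264.46(237.6 − T) = 2604(T − 11.41)
2868.5 T = 92548  ⇒  T ≈ 32.26 °C

T_f ≈ 32.3 °C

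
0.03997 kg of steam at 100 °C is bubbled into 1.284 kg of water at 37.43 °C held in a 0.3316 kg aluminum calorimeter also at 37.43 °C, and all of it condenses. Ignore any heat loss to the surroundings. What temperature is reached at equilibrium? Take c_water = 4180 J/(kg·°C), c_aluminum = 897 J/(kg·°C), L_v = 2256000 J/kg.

Setting the total heat transfer to zero:
latent heat released on condensation: 0.03997·2256000 = 90172; condensate cools 100→T: 0.03997·4180·(T − 100) = 167.07(T − 100); original water: 5367.1(T − 37.43); aluminum cup: 0.3316·897·(T − 37.43) = 297.45(T − 37.43)
5831.6 T = 90172 + 16707 + 212025 = 318904
T ≈ 54.69 °C — below 100 °C, confirming all the steam condensed.

T_f ≈ 54.7 °C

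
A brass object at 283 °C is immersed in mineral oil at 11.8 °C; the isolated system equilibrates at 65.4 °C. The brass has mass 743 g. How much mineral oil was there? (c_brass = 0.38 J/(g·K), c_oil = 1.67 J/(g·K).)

m ≈ 686 g

|Q_brass| = |Q_oil|:
743×0.38×(283 − 65.4) = m×1.67×(65.4 − 11.8)
89.51 m = 61437  ⇒  m ≈ 686.4 g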